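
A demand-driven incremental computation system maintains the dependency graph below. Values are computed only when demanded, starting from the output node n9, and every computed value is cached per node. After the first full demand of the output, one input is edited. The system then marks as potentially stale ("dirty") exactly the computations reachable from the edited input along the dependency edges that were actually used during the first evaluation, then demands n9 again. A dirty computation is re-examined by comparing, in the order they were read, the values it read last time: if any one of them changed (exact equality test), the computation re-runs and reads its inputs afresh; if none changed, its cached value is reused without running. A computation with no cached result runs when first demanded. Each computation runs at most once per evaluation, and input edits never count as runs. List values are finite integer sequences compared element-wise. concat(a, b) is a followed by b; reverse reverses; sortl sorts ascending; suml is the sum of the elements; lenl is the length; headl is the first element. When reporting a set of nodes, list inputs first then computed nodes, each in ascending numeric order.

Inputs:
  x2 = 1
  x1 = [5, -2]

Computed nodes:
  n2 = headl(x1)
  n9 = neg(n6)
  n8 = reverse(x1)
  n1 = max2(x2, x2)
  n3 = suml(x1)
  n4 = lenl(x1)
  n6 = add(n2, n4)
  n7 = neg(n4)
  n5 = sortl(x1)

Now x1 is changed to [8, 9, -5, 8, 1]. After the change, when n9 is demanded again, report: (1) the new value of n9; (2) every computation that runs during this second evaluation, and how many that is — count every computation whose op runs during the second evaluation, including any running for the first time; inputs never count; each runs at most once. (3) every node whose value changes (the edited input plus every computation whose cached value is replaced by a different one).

New value of n9: -13.
Computations that run: n2, n4, n6, n9 — 4 in total.
Values that change: x1, n2, n4, n6, n9.

First evaluation (everything demanded from the output):
  n2 = headl([5, -2]) = 5
  n4 = lenl([5, -2]) = 2
  n6 = add(5, 2) = 7
  n9 = neg(7) = -7

Propagation after the edit:
  n2: runs — x1 [5, -2]->[8, 9, -5, 8, 1]; result 8.
  n4: runs — x1 [5, -2]->[8, 9, -5, 8, 1]; result 5.
  n6: runs — n2 5->8; n4 2->5; result 13.
  n9: runs — n6 7->13; result -13.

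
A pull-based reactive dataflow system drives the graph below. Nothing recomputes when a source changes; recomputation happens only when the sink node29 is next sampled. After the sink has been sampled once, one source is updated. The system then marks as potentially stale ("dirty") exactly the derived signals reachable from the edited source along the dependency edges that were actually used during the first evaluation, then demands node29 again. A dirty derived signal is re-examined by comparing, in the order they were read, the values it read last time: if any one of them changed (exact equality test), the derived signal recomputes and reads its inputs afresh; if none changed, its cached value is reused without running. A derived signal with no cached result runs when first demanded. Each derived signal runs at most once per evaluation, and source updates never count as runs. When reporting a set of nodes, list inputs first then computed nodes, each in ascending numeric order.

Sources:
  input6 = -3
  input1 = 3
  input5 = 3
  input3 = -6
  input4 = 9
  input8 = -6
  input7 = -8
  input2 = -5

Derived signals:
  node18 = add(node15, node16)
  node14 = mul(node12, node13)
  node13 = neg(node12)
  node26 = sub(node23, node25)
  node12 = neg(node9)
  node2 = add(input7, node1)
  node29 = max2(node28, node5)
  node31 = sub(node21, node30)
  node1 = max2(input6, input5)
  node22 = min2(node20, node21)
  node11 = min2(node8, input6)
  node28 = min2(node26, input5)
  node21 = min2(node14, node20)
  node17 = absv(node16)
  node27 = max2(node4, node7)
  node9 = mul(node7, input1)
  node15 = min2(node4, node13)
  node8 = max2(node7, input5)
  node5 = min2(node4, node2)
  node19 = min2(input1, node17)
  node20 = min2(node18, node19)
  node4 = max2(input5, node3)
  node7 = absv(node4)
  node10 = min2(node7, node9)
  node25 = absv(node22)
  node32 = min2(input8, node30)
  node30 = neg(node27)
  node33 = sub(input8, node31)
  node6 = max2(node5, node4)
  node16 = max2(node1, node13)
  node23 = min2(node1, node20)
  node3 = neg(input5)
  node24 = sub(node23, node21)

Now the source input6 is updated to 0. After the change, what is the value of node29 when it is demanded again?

First evaluation (everything demanded from the output):
  node1 = max2(-3, 3) = 3
  node2 = add(-8, 3) = -5
  node3 = neg(3) = -3
  node4 = max2(3, -3) = 3
  node5 = min2(3, -5) = -5
  node7 = absv(3) = 3
  node9 = mul(3, 3) = 9
  node12 = neg(9) = -9
  node13 = neg(-9) = 9
  node14 = mul(-9, 9) = -81
  node15 = min2(3, 9) = 3
  node16 = max2(3, 9) = 9
  node17 = absv(9) = 9
  node18 = add(3, 9) = 12
  node19 = min2(3, 9) = 3
  node20 = min2(12, 3) = 3
  node21 = min2(-81, 3) = -81
  node22 = min2(3, -81) = -81
  node23 = min2(3, 3) = 3
  node25 = absv(-81) = 81
  node26 = sub(3, 81) = -78
  node28 = min2(-78, 3) = -78
  node29 = max2(-78, -5) = -5

Propagation after the edit:
  node1: runs — input6 -3->0; result 3 (same value as before).
  node2: checked — values it read are unchanged (input7 unchanged, node1 unchanged); reused cached -5 without running.
  node5: checked — values it read are unchanged (node4 unchanged, node2 unchanged); reused cached -5 without running.
  node16: checked — values it read are unchanged (node1 unchanged, node13 unchanged); reused cached 9 without running.
  node17: checked — values it read are unchanged (node16 unchanged); reused cached 9 without running.
  node18: checked — values it read are unchanged (node15 unchanged, node16 unchanged); reused cached 12 without running.
  node19: checked — values it read are unchanged (input1 unchanged, node17 unchanged); reused cached 3 without running.
  node20: checked — values it read are unchanged (node18 unchanged, node19 unchanged); reused cached 3 without running.
  node21: checked — values it read are unchanged (node14 unchanged, node20 unchanged); reused cached -81 without running.
  node22: checked — values it read are unchanged (node20 unchanged, node21 unchanged); reused cached -81 without running.
  node23: checked — values it read are unchanged (node1 unchanged, node20 unchanged); reused cached 3 without running.
  node25: checked — values it read are unchanged (node22 unchanged); reused cached 81 without running.
  node26: checked — values it read are unchanged (node23 unchanged, node25 unchanged); reused cached -78 without running.
  node28: checked — values it read are unchanged (node26 unchanged, input5 unchanged); reused cached -78 without running.
  node29: checked — values it read are unchanged (node28 unchanged, node5 unchanged); reused cached -5 without running.

Key observation: the change is absorbed at node1 — it re-runs but produces the same value, and the output's value is unchanged.

New value of node29: -5.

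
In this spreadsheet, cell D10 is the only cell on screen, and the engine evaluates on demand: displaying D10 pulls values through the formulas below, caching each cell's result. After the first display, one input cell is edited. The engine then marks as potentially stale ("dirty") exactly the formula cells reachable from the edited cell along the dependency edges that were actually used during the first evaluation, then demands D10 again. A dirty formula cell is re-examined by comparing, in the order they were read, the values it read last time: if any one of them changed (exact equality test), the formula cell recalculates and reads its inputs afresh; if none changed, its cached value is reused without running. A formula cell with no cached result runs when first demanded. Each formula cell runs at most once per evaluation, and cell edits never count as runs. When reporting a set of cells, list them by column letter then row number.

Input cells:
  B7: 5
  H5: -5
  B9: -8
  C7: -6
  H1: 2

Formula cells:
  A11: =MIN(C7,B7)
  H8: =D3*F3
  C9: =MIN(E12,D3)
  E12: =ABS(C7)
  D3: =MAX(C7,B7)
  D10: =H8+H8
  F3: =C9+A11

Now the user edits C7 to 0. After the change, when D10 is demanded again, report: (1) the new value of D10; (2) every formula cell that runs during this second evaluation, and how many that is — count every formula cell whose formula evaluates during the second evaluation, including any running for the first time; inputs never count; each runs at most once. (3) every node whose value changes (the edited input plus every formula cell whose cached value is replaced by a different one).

D10 now evaluates to 0.
Run set: A11, C9, D3, D10, E12, F3, H8 (7 run).
Changed values: A11, C7, C9, D10, E12, F3, H8.

Initial pass — values computed on the first demand:
  A11 = MIN(-6, 5) = -6
  D3 = MAX(-6, 5) = 5
  E12 = ABS(-6) = 6
  C9 = MIN(6, 5) = 5
  F3 = 5 + -6 = -1
  H8 = 5 * -1 = -5
  D10 = -5 + -5 = -10

Second demand — change propagation:
  A11: re-runs because C7 -6->0; new result 0.
  D3: re-runs because C7 -6->0; new result 5 (unchanged).
  E12: re-runs because C7 -6->0; new result 0.
  C9: re-runs because E12 6->0; new result 0.
  F3: re-runs because C9 5->0; A11 -6->0; new result 0.
  H8: re-runs because F3 -1->0; new result 0.
  D10: re-runs because H8 -5->0; H8 -5->0; new result 0.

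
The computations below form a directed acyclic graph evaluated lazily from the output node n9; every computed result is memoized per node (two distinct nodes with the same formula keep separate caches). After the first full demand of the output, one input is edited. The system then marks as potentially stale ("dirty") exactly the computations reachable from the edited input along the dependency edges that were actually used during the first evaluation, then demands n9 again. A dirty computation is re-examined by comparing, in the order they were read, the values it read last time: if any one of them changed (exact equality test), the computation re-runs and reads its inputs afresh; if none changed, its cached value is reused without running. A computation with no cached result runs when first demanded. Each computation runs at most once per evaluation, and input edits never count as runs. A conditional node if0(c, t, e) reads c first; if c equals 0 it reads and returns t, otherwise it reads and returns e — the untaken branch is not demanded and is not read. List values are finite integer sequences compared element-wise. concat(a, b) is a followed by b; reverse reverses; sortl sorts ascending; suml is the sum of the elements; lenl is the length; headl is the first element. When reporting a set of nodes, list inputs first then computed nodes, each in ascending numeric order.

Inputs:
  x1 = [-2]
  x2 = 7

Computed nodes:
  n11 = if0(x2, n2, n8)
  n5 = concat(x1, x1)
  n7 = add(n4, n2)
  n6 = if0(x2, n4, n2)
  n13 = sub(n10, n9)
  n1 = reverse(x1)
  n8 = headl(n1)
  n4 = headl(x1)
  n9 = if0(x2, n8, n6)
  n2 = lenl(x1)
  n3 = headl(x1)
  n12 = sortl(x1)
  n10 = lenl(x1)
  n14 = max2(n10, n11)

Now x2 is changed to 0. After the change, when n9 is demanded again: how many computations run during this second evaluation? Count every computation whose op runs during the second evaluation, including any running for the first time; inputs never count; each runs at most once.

First demand of the output computes:
  n2 = lenl([-2]) = 1
  n6 = if0(x2=7 -> else branch n2) = 1
  n9 = if0(x2=7 -> else branch n6) = 1

After the edit, cleaning proceeds:
  n1: had never run; runs now, result [-2].
  n6: stays stale; no demand reaches it after the flip.
  n8: had never run; runs now, result -2.
  n9: a read changed (x2 7->0) — executes, giving -2.

Note the branch switch — demand abandons n6, which is never re-examined.

3 computations run: n1, n8, n9.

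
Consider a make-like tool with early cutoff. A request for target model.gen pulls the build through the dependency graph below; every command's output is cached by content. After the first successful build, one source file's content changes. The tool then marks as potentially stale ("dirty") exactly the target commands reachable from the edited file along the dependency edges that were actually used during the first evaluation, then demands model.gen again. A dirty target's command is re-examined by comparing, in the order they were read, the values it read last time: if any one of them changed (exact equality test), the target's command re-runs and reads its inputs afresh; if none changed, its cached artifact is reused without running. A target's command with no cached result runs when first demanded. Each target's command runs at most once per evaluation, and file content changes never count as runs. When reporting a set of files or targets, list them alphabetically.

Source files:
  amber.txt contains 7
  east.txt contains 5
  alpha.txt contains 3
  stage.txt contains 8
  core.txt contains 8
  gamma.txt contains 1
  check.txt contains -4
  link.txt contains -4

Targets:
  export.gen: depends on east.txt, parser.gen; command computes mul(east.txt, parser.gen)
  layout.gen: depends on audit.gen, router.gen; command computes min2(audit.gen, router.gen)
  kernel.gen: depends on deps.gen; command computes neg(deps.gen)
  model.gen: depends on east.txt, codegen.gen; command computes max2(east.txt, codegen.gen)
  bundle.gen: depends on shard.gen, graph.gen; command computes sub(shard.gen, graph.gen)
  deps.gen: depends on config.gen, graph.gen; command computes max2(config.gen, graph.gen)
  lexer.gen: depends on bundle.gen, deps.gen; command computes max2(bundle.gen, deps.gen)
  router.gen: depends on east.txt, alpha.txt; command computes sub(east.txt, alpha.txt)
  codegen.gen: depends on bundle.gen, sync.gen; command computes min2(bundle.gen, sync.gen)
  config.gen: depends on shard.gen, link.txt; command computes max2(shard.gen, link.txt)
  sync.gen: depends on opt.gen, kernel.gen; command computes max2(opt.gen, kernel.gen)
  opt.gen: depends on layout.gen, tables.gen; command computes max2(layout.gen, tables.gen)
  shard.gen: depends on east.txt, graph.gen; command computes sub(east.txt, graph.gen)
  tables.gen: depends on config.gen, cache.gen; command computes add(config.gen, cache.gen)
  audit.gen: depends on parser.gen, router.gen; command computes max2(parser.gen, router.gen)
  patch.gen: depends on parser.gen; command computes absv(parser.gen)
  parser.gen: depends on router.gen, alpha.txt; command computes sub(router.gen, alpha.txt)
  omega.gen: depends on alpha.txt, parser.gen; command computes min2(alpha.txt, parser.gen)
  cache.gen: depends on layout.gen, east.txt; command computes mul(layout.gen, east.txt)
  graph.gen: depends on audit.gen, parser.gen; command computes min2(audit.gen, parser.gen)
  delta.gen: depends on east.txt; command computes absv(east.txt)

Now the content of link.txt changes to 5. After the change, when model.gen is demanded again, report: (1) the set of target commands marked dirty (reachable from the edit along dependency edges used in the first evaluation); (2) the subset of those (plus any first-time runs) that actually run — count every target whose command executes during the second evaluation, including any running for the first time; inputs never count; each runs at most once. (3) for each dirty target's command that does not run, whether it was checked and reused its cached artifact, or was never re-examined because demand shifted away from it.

First demand of the output computes:
  router.gen = sub(5, 3) = 2
  parser.gen = sub(2, 3) = -1
  audit.gen = max2(-1, 2) = 2
  graph.gen = min2(2, -1) = -1
  layout.gen = min2(2, 2) = 2
  cache.gen = mul(2, 5) = 10
  shard.gen = sub(5, -1) = 6
  bundle.gen = sub(6, -1) = 7
  config.gen = max2(6, -4) = 6
  deps.gen = max2(6, -1) = 6
  kernel.gen = neg(6) = -6
  tables.gen = add(6, 10) = 16
  opt.gen = max2(2, 16) = 16
  sync.gen = max2(16, -6) = 16
  codegen.gen = min2(7, 16) = 7
  model.gen = max2(5, 7) = 7

After the edit, cleaning proceeds:
  config.gen: a read changed (link.txt -4->5) — executes, giving 6 — identical to its old value.
  deps.gen: dirty, but its reads are unchanged (config.gen unchanged, graph.gen unchanged); cached 6 stands.
  kernel.gen: dirty, but its reads are unchanged (deps.gen unchanged); cached -6 stands.
  tables.gen: dirty, but its reads are unchanged (config.gen unchanged, cache.gen unchanged); cached 16 stands.
  opt.gen: dirty, but its reads are unchanged (layout.gen unchanged, tables.gen unchanged); cached 16 stands.
  sync.gen: dirty, but its reads are unchanged (opt.gen unchanged, kernel.gen unchanged); cached 16 stands.
  codegen.gen: dirty, but its reads are unchanged (bundle.gen unchanged, sync.gen unchanged); cached 7 stands.
  model.gen: dirty, but its reads are unchanged (east.txt unchanged, codegen.gen unchanged); cached 7 stands.

Note the absorption at config.gen: it re-runs yet its value is the same, leaving the output's value untouched.

The edit dirties: codegen.gen, config.gen, deps.gen, kernel.gen, model.gen, opt.gen, sync.gen, tables.gen.
1 target commands run: config.gen.
Cache hits after checking: codegen.gen, deps.gen, kernel.gen, model.gen, opt.gen, sync.gen, tables.gen.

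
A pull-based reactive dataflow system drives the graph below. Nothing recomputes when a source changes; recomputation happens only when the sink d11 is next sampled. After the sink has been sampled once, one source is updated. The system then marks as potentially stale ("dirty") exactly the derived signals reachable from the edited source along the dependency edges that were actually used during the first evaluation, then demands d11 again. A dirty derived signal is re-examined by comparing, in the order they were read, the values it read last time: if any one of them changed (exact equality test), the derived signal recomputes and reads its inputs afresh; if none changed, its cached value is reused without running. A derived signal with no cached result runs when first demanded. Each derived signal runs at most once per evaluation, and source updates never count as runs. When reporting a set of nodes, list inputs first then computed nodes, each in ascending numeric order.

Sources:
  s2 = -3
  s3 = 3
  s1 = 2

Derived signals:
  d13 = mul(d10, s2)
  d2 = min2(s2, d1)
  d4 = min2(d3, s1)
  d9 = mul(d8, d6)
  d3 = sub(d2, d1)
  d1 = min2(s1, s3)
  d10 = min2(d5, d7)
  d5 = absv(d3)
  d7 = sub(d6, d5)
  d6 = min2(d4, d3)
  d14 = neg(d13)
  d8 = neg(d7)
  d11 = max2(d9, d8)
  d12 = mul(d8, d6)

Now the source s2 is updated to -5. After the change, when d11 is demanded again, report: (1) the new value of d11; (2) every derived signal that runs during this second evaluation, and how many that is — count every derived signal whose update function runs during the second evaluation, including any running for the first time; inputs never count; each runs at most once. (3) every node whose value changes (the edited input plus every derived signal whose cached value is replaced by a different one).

New value of d11: 14.
Derived signals that run: d2, d3, d4, d5, d6, d7, d8, d9, d11 — 9 in total.
Values that change: s2, d2, d3, d4, d5, d6, d7, d8, d9, d11.

First evaluation (everything demanded from the output):
  d1 = min2(2, 3) = 2
  d2 = min2(-3, 2) = -3
  d3 = sub(-3, 2) = -5
  d4 = min2(-5, 2) = -5
  d5 = absv(-5) = 5
  d6 = min2(-5, -5) = -5
  d7 = sub(-5, 5) = -10
  d8 = neg(-10) = 10
  d9 = mul(10, -5) = -50
  d11 = max2(-50, 10) = 10

Propagation after the edit:
  d2: runs — s2 -3->-5; result -5.
  d3: runs — d2 -3->-5; result -7.
  d4: runs — d3 -5->-7; result -7.
  d5: runs — d3 -5->-7; result 7.
  d6: runs — d4 -5->-7; d3 -5->-7; result -7.
  d7: runs — d6 -5->-7; d5 5->7; result -14.
  d8: runs — d7 -10->-14; result 14.
  d9: runs — d8 10->14; d6 -5->-7; result -98.
  d11: runs — d9 -50->-98; d8 10->14; result 14.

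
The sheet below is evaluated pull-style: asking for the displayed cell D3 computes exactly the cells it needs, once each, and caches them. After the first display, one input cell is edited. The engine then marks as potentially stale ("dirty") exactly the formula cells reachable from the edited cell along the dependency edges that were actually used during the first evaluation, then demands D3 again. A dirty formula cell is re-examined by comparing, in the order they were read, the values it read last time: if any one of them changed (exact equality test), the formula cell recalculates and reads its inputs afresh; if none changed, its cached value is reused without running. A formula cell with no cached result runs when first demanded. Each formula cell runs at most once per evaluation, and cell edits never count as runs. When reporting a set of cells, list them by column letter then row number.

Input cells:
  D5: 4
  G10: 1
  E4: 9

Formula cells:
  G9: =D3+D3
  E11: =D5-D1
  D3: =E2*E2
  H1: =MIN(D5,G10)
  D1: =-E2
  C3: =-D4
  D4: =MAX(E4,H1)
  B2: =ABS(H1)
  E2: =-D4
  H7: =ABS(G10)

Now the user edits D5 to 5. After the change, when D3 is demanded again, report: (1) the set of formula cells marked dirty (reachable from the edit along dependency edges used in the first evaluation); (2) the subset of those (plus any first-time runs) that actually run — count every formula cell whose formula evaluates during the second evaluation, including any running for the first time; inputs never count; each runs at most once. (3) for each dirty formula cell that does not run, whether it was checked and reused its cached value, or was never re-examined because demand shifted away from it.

The edit dirties: D3, D4, E2, H1.
1 formula cells run: H1.
Cache hits after checking: D3, D4, E2.
Note the absorption at H1: it re-runs yet its value is the same, leaving the output's value untouched.

First demand of the output computes:
  H1 = MIN(4, 1) = 1
  D4 = MAX(9, 1) = 9
  E2 = -(9) = -9
  D3 = -9 * -9 = 81

After the edit, cleaning proceeds:
  H1: a read changed (D5 4->5) — executes, giving 1 — identical to its old value.
  D4: dirty, but its reads are unchanged (E4 unchanged, H1 unchanged); cached 9 stands.
  E2: dirty, but its reads are unchanged (D4 unchanged); cached -9 stands.
  D3: dirty, but its reads are unchanged (E2 unchanged, E2 unchanged); cached 81 stands.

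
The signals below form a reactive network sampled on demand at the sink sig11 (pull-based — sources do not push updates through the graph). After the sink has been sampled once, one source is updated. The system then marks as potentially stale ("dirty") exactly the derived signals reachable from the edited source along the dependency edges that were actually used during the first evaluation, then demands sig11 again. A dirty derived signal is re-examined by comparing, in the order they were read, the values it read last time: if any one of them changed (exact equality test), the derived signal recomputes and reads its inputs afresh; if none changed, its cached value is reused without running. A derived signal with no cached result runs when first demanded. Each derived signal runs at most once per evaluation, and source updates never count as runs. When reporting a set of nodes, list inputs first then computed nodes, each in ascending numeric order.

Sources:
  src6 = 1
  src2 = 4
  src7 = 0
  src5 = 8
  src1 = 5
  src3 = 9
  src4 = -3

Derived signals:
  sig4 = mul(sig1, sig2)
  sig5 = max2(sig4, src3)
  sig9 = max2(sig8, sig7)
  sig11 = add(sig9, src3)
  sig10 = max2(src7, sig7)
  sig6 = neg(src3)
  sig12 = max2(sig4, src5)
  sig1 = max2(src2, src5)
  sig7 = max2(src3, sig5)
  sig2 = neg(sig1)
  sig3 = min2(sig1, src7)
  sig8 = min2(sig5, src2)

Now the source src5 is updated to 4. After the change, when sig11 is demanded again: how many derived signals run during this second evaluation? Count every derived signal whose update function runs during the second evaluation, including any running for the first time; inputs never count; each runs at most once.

Run set: sig1, sig2, sig4, sig5 (4 run).
The important point: sig5 recomputes to an identical value, and the output ends up unchanged.

Initial pass — values computed on the first demand:
  sig1 = max2(4, 8) = 8
  sig2 = neg(8) = -8
  sig4 = mul(8, -8) = -64
  sig5 = max2(-64, 9) = 9
  sig7 = max2(9, 9) = 9
  sig8 = min2(9, 4) = 4
  sig9 = max2(4, 9) = 9
  sig11 = add(9, 9) = 18

Second demand — change propagation:
  sig1: re-runs because src5 8->4; new result 4.
  sig2: re-runs because sig1 8->4; new result -4.
  sig4: re-runs because sig1 8->4; sig2 -8->-4; new result -16.
  sig5: re-runs because sig4 -64->-16; new result 9 (unchanged).
  sig7: re-examined; everything it read last time is the same (src3 unchanged, sig5 unchanged) — cache 9 kept, no run.
  sig8: re-examined; everything it read last time is the same (sig5 unchanged, src2 unchanged) — cache 4 kept, no run.
  sig9: re-examined; everything it read last time is the same (sig8 unchanged, sig7 unchanged) — cache 9 kept, no run.
  sig11: re-examined; everything it read last time is the same (sig9 unchanged, src3 unchanged) — cache 18 kept, no run.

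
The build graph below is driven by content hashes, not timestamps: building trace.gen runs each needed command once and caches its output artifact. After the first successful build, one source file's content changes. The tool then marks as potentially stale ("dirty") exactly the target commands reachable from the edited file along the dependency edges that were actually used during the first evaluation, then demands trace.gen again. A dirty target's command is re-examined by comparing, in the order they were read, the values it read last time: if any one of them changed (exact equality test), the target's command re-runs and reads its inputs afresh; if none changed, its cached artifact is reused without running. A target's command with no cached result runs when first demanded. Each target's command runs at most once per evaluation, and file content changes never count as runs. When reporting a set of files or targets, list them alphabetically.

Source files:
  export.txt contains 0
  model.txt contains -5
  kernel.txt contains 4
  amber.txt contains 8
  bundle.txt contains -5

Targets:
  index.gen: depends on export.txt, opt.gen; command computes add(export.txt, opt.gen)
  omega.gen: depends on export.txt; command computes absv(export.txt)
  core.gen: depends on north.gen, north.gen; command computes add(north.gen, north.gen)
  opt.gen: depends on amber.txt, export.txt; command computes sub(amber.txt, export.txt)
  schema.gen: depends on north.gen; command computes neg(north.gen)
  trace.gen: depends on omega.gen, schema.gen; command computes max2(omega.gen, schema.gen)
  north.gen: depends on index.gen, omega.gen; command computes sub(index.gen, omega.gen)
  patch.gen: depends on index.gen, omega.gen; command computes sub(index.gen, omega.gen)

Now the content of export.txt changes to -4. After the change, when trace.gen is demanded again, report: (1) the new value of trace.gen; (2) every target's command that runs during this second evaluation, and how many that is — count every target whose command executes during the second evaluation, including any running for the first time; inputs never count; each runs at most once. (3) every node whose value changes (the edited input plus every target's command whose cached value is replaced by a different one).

Initial pass — values computed on the first demand:
  omega.gen = absv(0) = 0
  opt.gen = sub(8, 0) = 8
  index.gen = add(0, 8) = 8
  north.gen = sub(8, 0) = 8
  schema.gen = neg(8) = -8
  trace.gen = max2(0, -8) = 0

Second demand — change propagation:
  omega.gen: re-runs because export.txt 0->-4; new result 4.
  opt.gen: re-runs because export.txt 0->-4; new result 12.
  index.gen: re-runs because export.txt 0->-4; opt.gen 8->12; new result 8 (unchanged).
  north.gen: re-runs because omega.gen 0->4; new result 4.
  schema.gen: re-runs because north.gen 8->4; new result -4.
  trace.gen: re-runs because omega.gen 0->4; schema.gen -8->-4; new result 4.

trace.gen now evaluates to 4.
Run set: index.gen, north.gen, omega.gen, opt.gen, schema.gen, trace.gen (6 run).
Changed values: export.txt, north.gen, omega.gen, opt.gen, schema.gen, trace.gen.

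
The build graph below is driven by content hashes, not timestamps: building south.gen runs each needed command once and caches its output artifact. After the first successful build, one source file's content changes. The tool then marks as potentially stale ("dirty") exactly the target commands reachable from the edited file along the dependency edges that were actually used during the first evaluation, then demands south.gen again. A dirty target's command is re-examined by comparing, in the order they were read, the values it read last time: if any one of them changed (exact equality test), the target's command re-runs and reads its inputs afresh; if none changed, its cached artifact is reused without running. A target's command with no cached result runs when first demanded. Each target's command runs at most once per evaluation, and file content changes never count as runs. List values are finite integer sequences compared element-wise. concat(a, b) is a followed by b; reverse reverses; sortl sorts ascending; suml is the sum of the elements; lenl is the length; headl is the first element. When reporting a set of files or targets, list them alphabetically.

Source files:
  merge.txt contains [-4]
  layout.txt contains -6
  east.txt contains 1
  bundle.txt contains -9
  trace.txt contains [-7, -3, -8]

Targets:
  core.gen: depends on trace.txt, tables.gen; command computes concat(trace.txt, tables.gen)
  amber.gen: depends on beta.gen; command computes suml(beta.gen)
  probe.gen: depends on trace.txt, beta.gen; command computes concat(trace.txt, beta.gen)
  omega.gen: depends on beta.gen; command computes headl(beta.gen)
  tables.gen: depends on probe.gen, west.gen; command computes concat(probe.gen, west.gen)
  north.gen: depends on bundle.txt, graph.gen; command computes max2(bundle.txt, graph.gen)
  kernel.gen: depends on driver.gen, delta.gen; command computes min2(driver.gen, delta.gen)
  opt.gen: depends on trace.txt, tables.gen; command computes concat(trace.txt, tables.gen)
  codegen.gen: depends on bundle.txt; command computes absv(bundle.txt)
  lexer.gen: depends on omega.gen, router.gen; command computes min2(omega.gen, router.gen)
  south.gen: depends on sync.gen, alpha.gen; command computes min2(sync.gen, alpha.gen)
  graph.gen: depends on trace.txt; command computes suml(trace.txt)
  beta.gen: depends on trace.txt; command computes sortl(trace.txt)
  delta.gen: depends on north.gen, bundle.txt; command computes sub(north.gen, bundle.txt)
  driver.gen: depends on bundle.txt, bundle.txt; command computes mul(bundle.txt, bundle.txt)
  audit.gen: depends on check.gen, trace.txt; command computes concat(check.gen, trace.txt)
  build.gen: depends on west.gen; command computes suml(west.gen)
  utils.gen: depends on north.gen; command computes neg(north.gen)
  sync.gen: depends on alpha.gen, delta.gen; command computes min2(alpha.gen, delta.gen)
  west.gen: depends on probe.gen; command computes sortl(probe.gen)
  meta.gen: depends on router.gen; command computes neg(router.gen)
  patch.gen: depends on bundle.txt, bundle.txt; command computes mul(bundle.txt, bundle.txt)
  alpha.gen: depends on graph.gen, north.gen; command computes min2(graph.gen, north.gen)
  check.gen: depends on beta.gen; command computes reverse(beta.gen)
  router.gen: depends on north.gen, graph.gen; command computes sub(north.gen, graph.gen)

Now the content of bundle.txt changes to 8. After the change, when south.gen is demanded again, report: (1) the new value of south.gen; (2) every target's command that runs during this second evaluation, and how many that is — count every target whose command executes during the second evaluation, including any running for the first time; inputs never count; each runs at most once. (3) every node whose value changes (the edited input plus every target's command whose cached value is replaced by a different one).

south.gen now evaluates to -18.
Run set: alpha.gen, delta.gen, north.gen (3 run).
Changed values: bundle.txt, north.gen.
The important point: at sync.gen every value read last time is unchanged, so the dirty flag clears without a run.

Initial pass — values computed on the first demand:
  graph.gen = suml([-7, -3, -8]) = -18
  north.gen = max2(-9, -18) = -9
  alpha.gen = min2(-18, -9) = -18
  delta.gen = sub(-9, -9) = 0
  sync.gen = min2(-18, 0) = -18
  south.gen = min2(-18, -18) = -18

Second demand — change propagation:
  north.gen: re-runs because bundle.txt -9->8; new result 8.
  alpha.gen: re-runs because north.gen -9->8; new result -18 (unchanged).
  delta.gen: re-runs because north.gen -9->8; bundle.txt -9->8; new result 0 (unchanged).
  sync.gen: re-examined; everything it read last time is the same (alpha.gen unchanged, delta.gen unchanged) — cache -18 kept, no run.
  south.gen: re-examined; everything it read last time is the same (sync.gen unchanged, alpha.gen unchanged) — cache -18 kept, no run.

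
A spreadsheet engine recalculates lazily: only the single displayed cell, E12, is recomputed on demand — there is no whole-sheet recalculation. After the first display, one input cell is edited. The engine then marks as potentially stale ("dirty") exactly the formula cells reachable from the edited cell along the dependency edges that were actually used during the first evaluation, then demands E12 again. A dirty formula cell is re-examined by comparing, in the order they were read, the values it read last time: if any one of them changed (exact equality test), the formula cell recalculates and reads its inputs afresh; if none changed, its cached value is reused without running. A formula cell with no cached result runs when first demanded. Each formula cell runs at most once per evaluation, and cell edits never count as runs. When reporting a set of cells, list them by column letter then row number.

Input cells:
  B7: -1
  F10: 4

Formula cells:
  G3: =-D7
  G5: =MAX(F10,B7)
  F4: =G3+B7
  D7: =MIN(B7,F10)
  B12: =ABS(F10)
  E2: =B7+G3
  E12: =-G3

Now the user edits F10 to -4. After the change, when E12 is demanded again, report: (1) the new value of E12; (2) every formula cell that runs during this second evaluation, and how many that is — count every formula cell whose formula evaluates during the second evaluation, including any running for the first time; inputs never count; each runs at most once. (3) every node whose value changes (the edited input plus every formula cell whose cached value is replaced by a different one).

First evaluation (everything demanded from the output):
  D7 = MIN(-1, 4) = -1
  G3 = -(-1) = 1
  E12 = -(1) = -1

Propagation after the edit:
  D7: runs — F10 4->-4; result -4.
  G3: runs — D7 -1->-4; result 4.
  E12: runs — G3 1->4; result -4.

New value of E12: -4.
Formula cells that run: D7, E12, G3 — 3 in total.
Values that change: D7, E12, F10, G3.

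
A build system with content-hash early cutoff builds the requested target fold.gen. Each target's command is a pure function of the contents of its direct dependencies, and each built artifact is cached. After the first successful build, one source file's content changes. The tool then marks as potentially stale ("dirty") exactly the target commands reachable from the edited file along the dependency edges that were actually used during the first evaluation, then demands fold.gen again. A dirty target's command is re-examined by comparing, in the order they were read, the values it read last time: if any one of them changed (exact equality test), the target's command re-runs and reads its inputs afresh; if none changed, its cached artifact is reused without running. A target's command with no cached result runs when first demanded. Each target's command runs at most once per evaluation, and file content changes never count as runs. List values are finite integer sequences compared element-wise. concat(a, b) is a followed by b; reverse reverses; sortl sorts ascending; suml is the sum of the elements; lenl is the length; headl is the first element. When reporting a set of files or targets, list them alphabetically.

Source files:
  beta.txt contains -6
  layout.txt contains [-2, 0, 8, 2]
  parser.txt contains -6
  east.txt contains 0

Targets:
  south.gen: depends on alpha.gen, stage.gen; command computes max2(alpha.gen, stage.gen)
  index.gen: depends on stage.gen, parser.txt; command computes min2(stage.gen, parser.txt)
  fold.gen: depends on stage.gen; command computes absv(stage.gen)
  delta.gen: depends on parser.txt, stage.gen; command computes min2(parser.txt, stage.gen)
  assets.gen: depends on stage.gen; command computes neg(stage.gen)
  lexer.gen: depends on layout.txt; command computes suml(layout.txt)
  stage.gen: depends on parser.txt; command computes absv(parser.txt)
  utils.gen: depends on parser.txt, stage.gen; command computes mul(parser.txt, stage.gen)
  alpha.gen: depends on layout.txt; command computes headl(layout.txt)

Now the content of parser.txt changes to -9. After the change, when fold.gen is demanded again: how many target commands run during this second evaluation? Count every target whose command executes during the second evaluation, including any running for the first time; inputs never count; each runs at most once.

Target commands that run: fold.gen, stage.gen — 2 in total.

First evaluation (everything demanded from the output):
  stage.gen = absv(-6) = 6
  fold.gen = absv(6) = 6

Propagation after the edit:
  stage.gen: runs — parser.txt -6->-9; result 9.
  fold.gen: runs — stage.gen 6->9; result 9.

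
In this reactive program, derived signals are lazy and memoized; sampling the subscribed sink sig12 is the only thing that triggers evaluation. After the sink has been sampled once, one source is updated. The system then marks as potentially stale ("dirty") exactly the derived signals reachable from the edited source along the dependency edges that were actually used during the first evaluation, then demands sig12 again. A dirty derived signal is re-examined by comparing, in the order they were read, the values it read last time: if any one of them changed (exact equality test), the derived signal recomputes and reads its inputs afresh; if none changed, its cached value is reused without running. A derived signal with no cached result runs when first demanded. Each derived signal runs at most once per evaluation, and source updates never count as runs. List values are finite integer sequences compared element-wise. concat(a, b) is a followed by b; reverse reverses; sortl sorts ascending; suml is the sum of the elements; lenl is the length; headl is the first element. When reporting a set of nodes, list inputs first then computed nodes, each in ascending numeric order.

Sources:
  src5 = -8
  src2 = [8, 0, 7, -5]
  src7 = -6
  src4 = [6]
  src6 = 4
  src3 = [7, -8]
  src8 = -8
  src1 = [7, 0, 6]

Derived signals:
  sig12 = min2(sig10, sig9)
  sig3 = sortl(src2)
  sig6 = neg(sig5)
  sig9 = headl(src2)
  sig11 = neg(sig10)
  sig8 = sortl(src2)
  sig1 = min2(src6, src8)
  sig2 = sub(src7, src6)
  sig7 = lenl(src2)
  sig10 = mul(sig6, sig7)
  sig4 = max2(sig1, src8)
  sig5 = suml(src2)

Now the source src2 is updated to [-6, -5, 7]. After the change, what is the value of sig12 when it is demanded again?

First demand of the output computes:
  sig5 = suml([8, 0, 7, -5]) = 10
  sig6 = neg(10) = -10
  sig7 = lenl([8, 0, 7, -5]) = 4
  sig9 = headl([8, 0, 7, -5]) = 8
  sig10 = mul(-10, 4) = -40
  sig12 = min2(-40, 8) = -40

After the edit, cleaning proceeds:
  sig5: a read changed (src2 [8, 0, 7, -5]->[-6, -5, 7]) — executes, giving -4.
  sig6: a read changed (sig5 10->-4) — executes, giving 4.
  sig7: a read changed (src2 [8, 0, 7, -5]->[-6, -5, 7]) — executes, giving 3.
  sig9: a read changed (src2 [8, 0, 7, -5]->[-6, -5, 7]) — executes, giving -6.
  sig10: a read changed (sig6 -10->4; sig7 4->3) — executes, giving 12.
  sig12: a read changed (sig10 -40->12; sig9 8->-6) — executes, giving -6.

Demanding sig12 again yields -6.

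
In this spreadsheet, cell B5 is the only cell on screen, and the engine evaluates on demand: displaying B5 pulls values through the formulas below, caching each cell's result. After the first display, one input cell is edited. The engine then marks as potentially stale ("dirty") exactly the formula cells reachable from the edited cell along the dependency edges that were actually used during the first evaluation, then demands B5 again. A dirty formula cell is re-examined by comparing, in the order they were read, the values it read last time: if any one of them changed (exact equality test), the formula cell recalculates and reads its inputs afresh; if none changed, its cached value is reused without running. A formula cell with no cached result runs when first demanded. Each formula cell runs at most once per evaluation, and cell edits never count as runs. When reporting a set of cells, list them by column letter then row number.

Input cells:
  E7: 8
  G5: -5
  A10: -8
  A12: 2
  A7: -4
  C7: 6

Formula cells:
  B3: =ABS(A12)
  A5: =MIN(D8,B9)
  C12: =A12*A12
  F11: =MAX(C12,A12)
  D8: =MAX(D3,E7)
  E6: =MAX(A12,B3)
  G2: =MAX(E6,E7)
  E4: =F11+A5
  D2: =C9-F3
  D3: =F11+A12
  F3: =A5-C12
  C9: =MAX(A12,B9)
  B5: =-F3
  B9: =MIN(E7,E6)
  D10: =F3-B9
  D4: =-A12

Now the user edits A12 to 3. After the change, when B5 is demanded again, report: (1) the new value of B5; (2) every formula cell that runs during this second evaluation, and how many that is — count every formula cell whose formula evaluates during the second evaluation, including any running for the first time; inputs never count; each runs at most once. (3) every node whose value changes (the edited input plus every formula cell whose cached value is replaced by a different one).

Initial pass — values computed on the first demand:
  B3 = ABS(2) = 2
  C12 = 2 * 2 = 4
  E6 = MAX(2, 2) = 2
  B9 = MIN(8, 2) = 2
  F11 = MAX(4, 2) = 4
  D3 = 4 + 2 = 6
  D8 = MAX(6, 8) = 8
  A5 = MIN(8, 2) = 2
  F3 = 2 - 4 = -2
  B5 = -(-2) = 2

Second demand — change propagation:
  B3: re-runs because A12 2->3; new result 3.
  C12: re-runs because A12 2->3; A12 2->3; new result 9.
  E6: re-runs because A12 2->3; B3 2->3; new result 3.
  B9: re-runs because E6 2->3; new result 3.
  F11: re-runs because C12 4->9; A12 2->3; new result 9.
  D3: re-runs because F11 4->9; A12 2->3; new result 12.
  D8: re-runs because D3 6->12; new result 12.
  A5: re-runs because D8 8->12; B9 2->3; new result 3.
  F3: re-runs because A5 2->3; C12 4->9; new result -6.
  B5: re-runs because F3 -2->-6; new result 6.

B5 now evaluates to 6.
Run set: A5, B3, B5, B9, C12, D3, D8, E6, F3, F11 (10 run).
Changed values: A5, A12, B3, B5, B9, C12, D3, D8, E6, F3, F11.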